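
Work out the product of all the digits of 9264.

9×2×6×4 = 432

432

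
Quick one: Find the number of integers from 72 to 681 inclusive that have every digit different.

443

The integers in [72, 681] that have every digit different: 72, 73, 74, 75, 76, 78, …, 680, 681.
443 qualify.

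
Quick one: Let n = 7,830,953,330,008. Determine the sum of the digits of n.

49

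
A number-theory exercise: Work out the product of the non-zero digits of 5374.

5×3×7×4 = 420

420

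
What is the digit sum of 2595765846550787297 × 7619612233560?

156

2595765846550787297 × 7619612233560 = 19778729199835608618070645087320
Sum of its 32 digits: 156.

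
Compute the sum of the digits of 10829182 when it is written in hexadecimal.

52

10829182 in base 16 is A53D7E.
Digit sum: 10+5+3+13+7+14 = 52.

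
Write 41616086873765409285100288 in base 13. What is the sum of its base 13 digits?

41616086873765409285100288 in base 13 is CC5995CAA324A220480CB60.
Digit sum: 12+12+5+9+9+5+12+10+10+3+2+4+10+2+2+0+4+8+0+12+11+6+0 = 148.

148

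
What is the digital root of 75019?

7+5+0+1+9 = 22
2+2 = 4
(Equivalently, 75019 mod 9 = 4.)

4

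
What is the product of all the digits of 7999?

5103

7×9×9×9 = 5103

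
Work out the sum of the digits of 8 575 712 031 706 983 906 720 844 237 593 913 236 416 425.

187

8+5+7+5+7+1+2+0+3+1+7+0+6+9+8+3+9+0+6+7+2+0+8+4+4+2+3+7+5+9+3+9+1+3+2+3+6+4+1+6+4+2+5 = 187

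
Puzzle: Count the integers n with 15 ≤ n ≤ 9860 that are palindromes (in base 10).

186

The integers in [15, 9860] that are palindromes (in base 10): 22, 33, 44, 55, 66, 77, …, 9669, 9779.
186 qualify.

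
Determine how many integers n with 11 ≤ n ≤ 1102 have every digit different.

The integers in [11, 1102] that have every digit different: 12, 13, 14, 15, 16, 17, …, 1097, 1098.
784 qualify.

784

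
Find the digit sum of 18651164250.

1+8+6+5+1+1+6+4+2+5+0 = 39

39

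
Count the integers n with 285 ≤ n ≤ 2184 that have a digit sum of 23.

The integers in [285, 2184] that have a digit sum of 23: 599, 689, 698, 779, 788, 797, …, 1985, 1994.
36 qualify.

36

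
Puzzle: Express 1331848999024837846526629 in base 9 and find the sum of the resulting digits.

101

1331848999024837846526629 in base 9 is 17624007067410673877224451.
Digit sum: 1+7+6+2+4+0+0+7+0+6+7+4+1+0+6+7+3+8+7+7+2+2+4+4+5+1 = 101.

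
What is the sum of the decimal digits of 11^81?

11^81 = 2253240236044012487937308538033349567966729852481170503814810577345406584190098644811
Sum of its 85 digits: 359.

359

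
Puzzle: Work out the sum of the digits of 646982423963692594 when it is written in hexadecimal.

646982423963692594 in base 16 is 8FA8B163446EE32.
Digit sum: 8+15+10+8+11+1+6+3+4+4+6+14+14+3+2 = 109.

109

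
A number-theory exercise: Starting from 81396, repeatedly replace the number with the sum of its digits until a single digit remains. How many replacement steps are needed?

2

81396 → 27 → 9 (2 steps)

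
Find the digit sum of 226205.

2+2+6+2+0+5 = 17

17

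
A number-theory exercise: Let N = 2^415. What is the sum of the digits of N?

596

2^415 = 84615164005151820665845159428194693098035799419427996068435045795123941278247852265624218936283556460491675139202989862944768
Sum of its 125 digits: 596.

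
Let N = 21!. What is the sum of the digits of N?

21! = 51090942171709440000
Sum of its 20 digits: 63.

63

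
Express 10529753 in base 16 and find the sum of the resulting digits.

53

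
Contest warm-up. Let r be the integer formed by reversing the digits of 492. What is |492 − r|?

198

Reverse of 492 is 294.
|492 − 294| = 198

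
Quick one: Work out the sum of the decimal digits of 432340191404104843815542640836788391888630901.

4+3+2+3+4+0+1+9+1+4+0+4+1+0+4+8+4+3+8+1+5+5+4+2+6+4+0+8+3+6+7+8+8+3+9+1+8+8+8+6+3+0+9+0+1 = 186

186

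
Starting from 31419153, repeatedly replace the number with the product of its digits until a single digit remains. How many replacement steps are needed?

2

31419153 → 1620 → 0 (2 steps)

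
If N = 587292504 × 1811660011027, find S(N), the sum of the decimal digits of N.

87

587292504 × 1811660011027 = 1063974344272714441608
Sum of its 22 digits: 87.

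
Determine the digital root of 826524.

8+2+6+5+2+4 = 27
2+7 = 9

9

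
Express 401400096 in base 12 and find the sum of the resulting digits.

401400096 in base 12 is B2517880.
Digit sum: 11+2+5+1+7+8+8+0 = 42.

42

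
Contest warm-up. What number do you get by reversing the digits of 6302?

Reversing 6302 gives 2036.

2036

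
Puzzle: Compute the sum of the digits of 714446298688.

7+1+4+4+4+6+2+9+8+6+8+8 = 67

67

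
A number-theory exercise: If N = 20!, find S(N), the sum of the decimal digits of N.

54

20! = 2432902008176640000
Sum of its 19 digits: 54.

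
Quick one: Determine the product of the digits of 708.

7×0×8 = 0

0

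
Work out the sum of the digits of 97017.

9+7+0+1+7 = 24

24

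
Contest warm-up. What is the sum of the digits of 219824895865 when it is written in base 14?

55

219824895865 in base 14 is A8D5025921.
Digit sum: 10+8+13+5+0+2+5+9+2+1 = 55.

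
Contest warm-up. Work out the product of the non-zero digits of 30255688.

57600

3×2×5×5×6×8×8 = 57600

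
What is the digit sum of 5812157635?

5+8+1+2+1+5+7+6+3+5 = 43

43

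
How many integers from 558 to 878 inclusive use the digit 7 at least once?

The integers in [558, 878] that use the digit 7 at least once: 567, 570, 571, 572, 573, 574, …, 877, 878.
148 qualify.

148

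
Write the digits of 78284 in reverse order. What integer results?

48287

Reversing 78284 gives 48287.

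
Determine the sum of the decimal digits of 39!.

189

39! = 20397882081197443358640281739902897356800000000
Sum of its 47 digits: 189.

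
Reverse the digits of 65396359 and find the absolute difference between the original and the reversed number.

Reverse of 65396359 is 95369356.
|65396359 − 95369356| = 29972997

29972997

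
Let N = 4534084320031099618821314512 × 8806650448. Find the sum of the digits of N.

172

4534084320031099618821314512 × 8806650448 = 39930095708271658832025358679053701376
Sum of its 38 digits: 172.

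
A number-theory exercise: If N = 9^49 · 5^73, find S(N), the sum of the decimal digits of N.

9^49 · 5^73 = 60630797268645810171603906366836378627041918977100550089583130830561685797874815762042999267578125
Sum of its 98 digits: 459.

459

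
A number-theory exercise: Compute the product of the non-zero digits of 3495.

540

3×4×9×5 = 540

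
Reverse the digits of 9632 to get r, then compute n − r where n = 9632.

7263

Reverse of 9632 is 2369.
9632 − 2369 = 7263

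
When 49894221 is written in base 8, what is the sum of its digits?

34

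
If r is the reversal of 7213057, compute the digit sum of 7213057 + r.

32

Reversal of 7213057 is 7503127; 7213057 + 7503127 = 14716184.
Digit sum of 14716184: 1+4+7+1+6+1+8+4 = 32.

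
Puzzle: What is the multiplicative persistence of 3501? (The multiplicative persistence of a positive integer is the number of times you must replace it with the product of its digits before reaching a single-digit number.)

1

3501 → 0 (1 step)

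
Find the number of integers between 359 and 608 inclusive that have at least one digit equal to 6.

60

The integers in [359, 608] that have at least one digit equal to 6: 360, 361, 362, 363, 364, 365, …, 607, 608.
60 qualify.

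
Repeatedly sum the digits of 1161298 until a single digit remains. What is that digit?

1

1+1+6+1+2+9+8 = 28
2+8 = 10
1+0 = 1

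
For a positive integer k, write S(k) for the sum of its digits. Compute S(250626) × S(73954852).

903

S(250626) = 2+5+0+6+2+6 = 21.
S(73954852) = 7+3+9+5+4+8+5+2 = 43.
21 · 43 = 903.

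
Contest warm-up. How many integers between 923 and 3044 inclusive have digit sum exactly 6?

40

The integers in [923, 3044] that have digit sum exactly 6: 1005, 1014, 1023, 1032, 1041, 1050, …, 3021, 3030.
40 qualify.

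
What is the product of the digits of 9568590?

0

9×5×6×8×5×9×0 = 0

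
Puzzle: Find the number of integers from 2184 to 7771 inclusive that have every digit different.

2812

The integers in [2184, 7771] that have every digit different: 2184, 2185, 2186, 2187, 2189, 2190, …, 7695, 7698.
2812 qualify.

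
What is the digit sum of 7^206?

7^206 = 1230824813134842807283798520430636310264067713738977819859474030746648511411697029659004340261471771152928833391663821316264359104254030819694748088798262075483562075061997649
Sum of its 175 digits: 769.

769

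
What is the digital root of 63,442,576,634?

5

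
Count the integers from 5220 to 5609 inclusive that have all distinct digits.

The integers in [5220, 5609] that have all distinct digits: 5230, 5231, 5234, 5236, 5237, 5238, …, 5608, 5609.
161 qualify.

161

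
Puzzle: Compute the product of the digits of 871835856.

1612800

8×7×1×8×3×5×8×5×6 = 1612800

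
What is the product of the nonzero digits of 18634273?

24192

1×8×6×3×4×2×7×3 = 24192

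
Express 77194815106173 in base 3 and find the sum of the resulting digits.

29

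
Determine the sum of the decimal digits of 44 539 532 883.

4+4+5+3+9+5+3+2+8+8+3 = 54

54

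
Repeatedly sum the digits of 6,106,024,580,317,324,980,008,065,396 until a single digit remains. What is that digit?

7

6+1+0+6+0+2+4+5+8+0+3+1+7+3+2+4+9+8+0+0+0+8+0+6+5+3+9+6 = 106
1+0+6 = 7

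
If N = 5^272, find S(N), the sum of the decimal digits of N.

889

5^272 = 13177747429038154030435717564087523759637451727960634437597203781385180363712199490312969213061963236328960104287948095088188322367602457723469549220364493979928965927683748304843902587890625
Sum of its 191 digits: 889.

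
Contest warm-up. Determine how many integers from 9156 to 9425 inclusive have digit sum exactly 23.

21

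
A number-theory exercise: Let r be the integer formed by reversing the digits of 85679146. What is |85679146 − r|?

Reverse of 85679146 is 64197658.
|85679146 − 64197658| = 21481488

21481488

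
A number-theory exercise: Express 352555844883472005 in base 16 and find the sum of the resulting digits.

352555844883472005 in base 16 is 4E487AC49C45E85.
Digit sum: 4+14+4+8+7+10+12+4+9+12+4+5+14+8+5 = 120.

120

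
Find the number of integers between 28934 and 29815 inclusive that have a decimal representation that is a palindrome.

The integers in [28934, 29815] that have a decimal representation that is a palindrome: 28982, 29092, 29192, 29292, 29392, 29492, 29592, 29692, 29792.
9 qualify.

9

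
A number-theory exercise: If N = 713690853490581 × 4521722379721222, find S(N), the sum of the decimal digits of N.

713690853490581 × 4521722379721222 = 3227111904430699918148382809982
Sum of its 31 digits: 141.

141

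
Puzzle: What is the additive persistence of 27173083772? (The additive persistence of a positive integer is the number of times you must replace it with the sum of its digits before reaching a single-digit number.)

3

27173083772 → 47 → 11 → 2 (3 steps)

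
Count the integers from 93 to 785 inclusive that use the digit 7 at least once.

201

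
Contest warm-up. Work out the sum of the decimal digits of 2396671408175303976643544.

2+3+9+6+6+7+1+4+0+8+1+7+5+3+0+3+9+7+6+6+4+3+5+4+4 = 113

113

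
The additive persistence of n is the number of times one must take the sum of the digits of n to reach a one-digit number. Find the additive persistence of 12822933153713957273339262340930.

3

12822933153713957273339262340930 → 127 → 10 → 1 (3 steps)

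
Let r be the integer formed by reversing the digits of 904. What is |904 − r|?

Reverse of 904 is 409.
|904 − 409| = 495

495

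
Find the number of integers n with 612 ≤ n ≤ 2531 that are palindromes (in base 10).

The integers in [612, 2531] that are palindromes (in base 10): 616, 626, 636, 646, 656, 666, …, 2332, 2442.
54 qualify.

54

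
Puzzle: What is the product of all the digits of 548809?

0

5×4×8×8×0×9 = 0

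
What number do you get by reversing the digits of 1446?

Reversing 1446 gives 6441.

6441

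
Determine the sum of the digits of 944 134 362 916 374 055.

76

9+4+4+1+3+4+3+6+2+9+1+6+3+7+4+0+5+5 = 76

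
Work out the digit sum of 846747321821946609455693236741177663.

8+4+6+7+4+7+3+2+1+8+2+1+9+4+6+6+0+9+4+5+5+6+9+3+2+3+6+7+4+1+1+7+7+6+6+3 = 172

172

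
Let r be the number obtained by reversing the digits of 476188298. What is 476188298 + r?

1369069972

Reverse of 476188298 is 892881674.
476188298 + 892881674 = 1369069972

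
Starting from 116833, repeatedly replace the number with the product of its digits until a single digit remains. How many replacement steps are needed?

3

116833 → 432 → 24 → 8 (3 steps)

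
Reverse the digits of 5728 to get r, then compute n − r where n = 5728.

-2547

Reverse of 5728 is 8275.
5728 − 8275 = -2547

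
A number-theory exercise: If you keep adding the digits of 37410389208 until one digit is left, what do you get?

9

3+7+4+1+0+3+8+9+2+0+8 = 45
4+5 = 9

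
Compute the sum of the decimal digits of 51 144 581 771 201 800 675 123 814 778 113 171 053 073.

5+1+1+4+4+5+8+1+7+7+1+2+0+1+8+0+0+6+7+5+1+2+3+8+1+4+7+7+8+1+1+3+1+7+1+0+5+3+0+7+3 = 146

146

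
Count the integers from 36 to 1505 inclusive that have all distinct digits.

933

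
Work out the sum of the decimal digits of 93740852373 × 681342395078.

111

93740852373 × 681342395078 = 63869616872473039820094
Sum of its 23 digits: 111.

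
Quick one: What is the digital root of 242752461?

6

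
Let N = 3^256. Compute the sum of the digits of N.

3^256 = 139008452377144732764939786789661303114218850808529137991604824430036072629766435941001769154109609521811665540548899435521
Sum of its 123 digits: 540.

540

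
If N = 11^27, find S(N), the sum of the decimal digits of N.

125

11^27 = 13109994191499930367061460371
Sum of its 29 digits: 125.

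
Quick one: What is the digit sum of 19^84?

19^84 = 260197116877105969295901581876340698090881996328247121654867528250661819610373144180117184501691957444080721
Sum of its 108 digits: 478.

478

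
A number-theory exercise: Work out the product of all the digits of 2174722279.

2×1×7×4×7×2×2×2×7×9 = 197568

197568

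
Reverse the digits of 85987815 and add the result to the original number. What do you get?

137866773

Reverse of 85987815 is 51878958.
85987815 + 51878958 = 137866773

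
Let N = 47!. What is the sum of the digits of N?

47! = 258623241511168180642964355153611979969197632389120000000000
Sum of its 60 digits: 225.

225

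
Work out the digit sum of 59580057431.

5+9+5+8+0+0+5+7+4+3+1 = 47

47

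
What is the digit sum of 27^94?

630

27^94 = 353340834946363345257473017597911079933781446508208388719162940497886257062411267034976578524965264261618554821962433800999907190674409
Sum of its 135 digits: 630.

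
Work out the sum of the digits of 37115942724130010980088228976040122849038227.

169

3+7+1+1+5+9+4+2+7+2+4+1+3+0+0+1+0+9+8+0+0+8+8+2+2+8+9+7+6+0+4+0+1+2+2+8+4+9+0+3+8+2+2+7 = 169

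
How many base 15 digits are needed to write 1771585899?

1771585899 in base 15 is A57E4519, which has 8 digits.

8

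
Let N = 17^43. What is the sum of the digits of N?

224

17^43 = 81152820641272625991922463475488672334362661535406513
Sum of its 53 digits: 224.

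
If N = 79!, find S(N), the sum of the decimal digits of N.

79! = 894618213078297528685144171539831652069808216779571907213868063227837990693501860533361810841010176000000000000000000
Sum of its 117 digits: 441.

441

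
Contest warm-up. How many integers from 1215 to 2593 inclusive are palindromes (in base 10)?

14

The integers in [1215, 2593] that are palindromes (in base 10): 1221, 1331, 1441, 1551, 1661, 1771, …, 2442, 2552.
14 qualify.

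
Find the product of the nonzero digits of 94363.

9×4×3×6×3 = 1944

1944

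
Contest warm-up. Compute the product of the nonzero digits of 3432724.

4032

3×4×3×2×7×2×4 = 4032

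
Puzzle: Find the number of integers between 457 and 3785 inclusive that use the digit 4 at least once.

912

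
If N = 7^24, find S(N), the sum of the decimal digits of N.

7^24 = 191581231380566414401
Sum of its 21 digits: 73.

73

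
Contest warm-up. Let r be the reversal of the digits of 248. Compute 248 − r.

Reverse of 248 is 842.
248 − 842 = -594

-594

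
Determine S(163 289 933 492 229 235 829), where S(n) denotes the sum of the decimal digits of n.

1+6+3+2+8+9+9+3+3+4+9+2+2+2+9+2+3+5+8+2+9 = 101

101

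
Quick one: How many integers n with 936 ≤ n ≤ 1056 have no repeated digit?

The integers in [936, 1056] that have no repeated digit: 936, 937, 938, 940, 941, 942, …, 1054, 1056.
68 qualify.

68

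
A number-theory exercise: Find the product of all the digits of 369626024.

0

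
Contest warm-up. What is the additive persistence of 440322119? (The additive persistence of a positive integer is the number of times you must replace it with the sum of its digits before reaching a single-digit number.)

440322119 → 26 → 8 (2 steps)

2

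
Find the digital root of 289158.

2+8+9+1+5+8 = 33
3+3 = 6

6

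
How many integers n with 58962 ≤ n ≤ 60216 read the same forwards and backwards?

14

The integers in [58962, 60216] that read the same forwards and backwards: 58985, 59095, 59195, 59295, 59395, 59495, …, 60106, 60206.
14 qualify.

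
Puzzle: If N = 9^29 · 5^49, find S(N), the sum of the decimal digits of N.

297

9^29 · 5^49 = 83668693258087586793465172423367448573117144405841827392578125
Sum of its 62 digits: 297.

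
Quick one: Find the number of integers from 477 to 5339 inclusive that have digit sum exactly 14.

The integers in [477, 5339] that have digit sum exactly 14: 482, 491, 509, 518, 527, 536, …, 5324, 5333.
353 qualify.

353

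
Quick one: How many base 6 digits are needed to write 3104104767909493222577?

28

3104104767909493222577 in base 6 is 3011033110253550145201232545, which has 28 digits.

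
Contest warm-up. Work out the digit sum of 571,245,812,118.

5+7+1+2+4+5+8+1+2+1+1+8 = 45

45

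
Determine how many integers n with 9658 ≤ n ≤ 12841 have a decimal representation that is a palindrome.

The integers in [9658, 12841] that have a decimal representation that is a palindrome: 9669, 9779, 9889, 9999, 10001, 10101, …, 12721, 12821.
33 qualify.

33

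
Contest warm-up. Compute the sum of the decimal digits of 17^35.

215

17^35 = 11633549665058175578832094238737833478284593
Sum of its 44 digits: 215.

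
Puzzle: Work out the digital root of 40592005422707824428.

4+0+5+9+2+0+0+5+4+2+2+7+0+7+8+2+4+4+2+8 = 75
7+5 = 12
1+2 = 3

3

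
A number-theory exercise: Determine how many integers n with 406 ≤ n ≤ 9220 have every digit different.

The integers in [406, 9220] that have every digit different: 406, 407, 408, 409, 410, 412, …, 9217, 9218.
4586 qualify.

4586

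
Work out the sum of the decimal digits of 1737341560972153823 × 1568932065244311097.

1737341560972153823 × 1568932065244311097 = 2725770883290816527641833781949873831
Sum of its 37 digits: 182.

182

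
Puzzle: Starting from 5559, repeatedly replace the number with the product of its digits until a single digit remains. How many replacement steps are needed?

5559 → 1125 → 10 → 0 (3 steps)

3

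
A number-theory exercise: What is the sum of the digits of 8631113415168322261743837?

8+6+3+1+1+1+3+4+1+5+1+6+8+3+2+2+2+6+1+7+4+3+8+3+7 = 96

96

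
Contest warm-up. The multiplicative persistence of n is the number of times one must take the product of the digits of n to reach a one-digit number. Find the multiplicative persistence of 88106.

1

88106 → 0 (1 step)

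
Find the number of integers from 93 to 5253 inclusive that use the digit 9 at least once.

1386

The integers in [93, 5253] that use the digit 9 at least once: 93, 94, 95, 96, 97, 98, …, 5239, 5249.
1386 qualify.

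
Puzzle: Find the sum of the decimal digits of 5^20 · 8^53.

5^20 · 8^53 = 69689828745408197317299119602026129706188800000000000000000000
Sum of its 62 digits: 209.

209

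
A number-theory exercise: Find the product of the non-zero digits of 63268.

1728

6×3×2×6×8 = 1728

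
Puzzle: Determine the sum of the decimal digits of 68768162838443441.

6+8+7+6+8+1+6+2+8+3+8+4+4+3+4+4+1 = 83

83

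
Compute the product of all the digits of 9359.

1215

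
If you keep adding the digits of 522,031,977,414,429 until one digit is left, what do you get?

5+2+2+0+3+1+9+7+7+4+1+4+4+2+9 = 60
6+0 = 6
(Equivalently, 522,031,977,414,429 mod 9 = 6.)

6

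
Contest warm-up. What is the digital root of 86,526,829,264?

8+6+5+2+6+8+2+9+2+6+4 = 58
5+8 = 13
1+3 = 4
(Equivalently, 86,526,829,264 mod 9 = 4.)

4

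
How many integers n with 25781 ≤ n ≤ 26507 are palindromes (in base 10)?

The integers in [25781, 26507] that are palindromes (in base 10): 25852, 25952, 26062, 26162, 26262, 26362, 26462.
7 qualify.

7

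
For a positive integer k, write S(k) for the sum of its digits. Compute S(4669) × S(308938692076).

1525

S(4669) = 4+6+6+9 = 25.
S(308938692076) = 3+0+8+9+3+8+6+9+2+0+7+6 = 61.
25 · 61 = 1525.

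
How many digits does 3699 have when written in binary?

3699 in base 2 is 111001110011, which has 12 digits.

12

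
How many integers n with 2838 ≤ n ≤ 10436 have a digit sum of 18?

510

The integers in [2838, 10436] that have a digit sum of 18: 2844, 2853, 2862, 2871, 2880, 2907, …, 10386, 10395.
510 qualify.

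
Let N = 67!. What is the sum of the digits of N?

369

67! = 36471110918188685288249859096605464427167635314049524593701628500267962436943872000000000000000
Sum of its 95 digits: 369.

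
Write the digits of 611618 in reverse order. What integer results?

816116

Reversing 611618 gives 816116.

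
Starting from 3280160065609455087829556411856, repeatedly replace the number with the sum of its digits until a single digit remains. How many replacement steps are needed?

2

3280160065609455087829556411856 → 135 → 9 (2 steps)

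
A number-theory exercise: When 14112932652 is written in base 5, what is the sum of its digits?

24

14112932652 in base 5 is 212400402321102.
Digit sum: 2+1+2+4+0+0+4+0+2+3+2+1+1+0+2 = 24.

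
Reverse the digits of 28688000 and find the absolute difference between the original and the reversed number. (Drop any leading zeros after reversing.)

28599318

Reverse of 28688000 is 88682.
|28688000 − 88682| = 28599318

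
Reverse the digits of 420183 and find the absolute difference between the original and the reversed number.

Reverse of 420183 is 381024.
|420183 − 381024| = 39159

39159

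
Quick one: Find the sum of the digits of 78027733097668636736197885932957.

177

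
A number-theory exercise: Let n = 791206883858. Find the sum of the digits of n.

7+9+1+2+0+6+8+8+3+8+5+8 = 65

65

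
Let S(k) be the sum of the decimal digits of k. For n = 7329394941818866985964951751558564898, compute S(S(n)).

8

First digit sum: 215.
2+1+5 = 8.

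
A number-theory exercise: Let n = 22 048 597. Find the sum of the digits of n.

37

2+2+0+4+8+5+9+7 = 37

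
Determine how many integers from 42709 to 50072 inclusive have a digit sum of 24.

524

The integers in [42709, 50072] that have a digit sum of 24: 42729, 42738, 42747, 42756, 42765, 42774, …, 49911, 49920.
524 qualify.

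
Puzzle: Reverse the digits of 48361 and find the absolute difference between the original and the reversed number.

31977

Reverse of 48361 is 16384.
|48361 − 16384| = 31977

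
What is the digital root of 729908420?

5

7+2+9+9+0+8+4+2+0 = 41
4+1 = 5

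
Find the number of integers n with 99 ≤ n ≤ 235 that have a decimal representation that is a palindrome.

The integers in [99, 235] that have a decimal representation that is a palindrome: 99, 101, 111, 121, 131, 141, …, 222, 232.
15 qualify.

15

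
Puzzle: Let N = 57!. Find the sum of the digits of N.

57! = 40526919504877216755680601905432322134980384796226602145184481280000000000000
Sum of its 77 digits: 270.

270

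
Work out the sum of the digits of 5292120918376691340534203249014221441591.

5+2+9+2+1+2+0+9+1+8+3+7+6+6+9+1+3+4+0+5+3+4+2+0+3+2+4+9+0+1+4+2+2+1+4+4+1+5+9+1 = 144

144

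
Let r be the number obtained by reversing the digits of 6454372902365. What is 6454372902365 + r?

Reverse of 6454372902365 is 5632092734546.
6454372902365 + 5632092734546 = 12086465636911

12086465636911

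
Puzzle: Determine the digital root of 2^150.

The digital root of n equals n mod 9 (or 9 when 9 | n), so we need 2^150 mod 9.
2^150 ≡ 1 (mod 9), so the digital root is 1.

1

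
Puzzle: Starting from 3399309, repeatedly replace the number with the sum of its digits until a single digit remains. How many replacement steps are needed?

2

3399309 → 36 → 9 (2 steps)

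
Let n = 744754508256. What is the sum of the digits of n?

7+4+4+7+5+4+5+0+8+2+5+6 = 57

57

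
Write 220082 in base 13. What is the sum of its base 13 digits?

26

220082 in base 13 is 79235.
Digit sum: 7+9+2+3+5 = 26.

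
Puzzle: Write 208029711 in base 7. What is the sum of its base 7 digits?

27

208029711 in base 7 is 5104136421.
Digit sum: 5+1+0+4+1+3+6+4+2+1 = 27.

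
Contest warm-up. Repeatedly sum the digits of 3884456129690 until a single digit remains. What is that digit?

2

3+8+8+4+4+5+6+1+2+9+6+9+0 = 65
6+5 = 11
1+1 = 2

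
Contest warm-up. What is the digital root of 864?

8+6+4 = 18
1+8 = 9

9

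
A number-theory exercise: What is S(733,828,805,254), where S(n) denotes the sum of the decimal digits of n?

7+3+3+8+2+8+8+0+5+2+5+4 = 55

55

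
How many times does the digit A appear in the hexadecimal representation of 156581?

156581 in base 16 is 263A5.
The digit A appears 1 time.

1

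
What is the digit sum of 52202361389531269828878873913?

139

5+2+2+0+2+3+6+1+3+8+9+5+3+1+2+6+9+8+2+8+8+7+8+8+7+3+9+1+3 = 139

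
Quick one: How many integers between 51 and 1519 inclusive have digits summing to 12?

The integers in [51, 1519] that have digits summing to 12: 57, 66, 75, 84, 93, 129, …, 1506, 1515.
117 qualify.

117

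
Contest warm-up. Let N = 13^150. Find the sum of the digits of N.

721

13^150 = 123453340530815451470995619872246159541747502936439120273982209794502470089921473302254057771904849444203707893266144028784240903003373883225650848840283895455448640249
Sum of its 168 digits: 721.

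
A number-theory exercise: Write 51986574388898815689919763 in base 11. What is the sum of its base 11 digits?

123

51986574388898815689919763 in base 11 is 5306A803A770613954144368A.
Digit sum: 5+3+0+6+10+8+0+3+10+7+7+0+6+1+3+9+5+4+1+4+4+3+6+8+10 = 123.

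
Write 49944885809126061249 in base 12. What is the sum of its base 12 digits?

122

49944885809126061249 in base 12 is 1A61843395B6918BB69.
Digit sum: 1+10+6+1+8+4+3+3+9+5+11+6+9+1+8+11+11+6+9 = 122.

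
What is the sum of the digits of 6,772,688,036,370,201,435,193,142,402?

104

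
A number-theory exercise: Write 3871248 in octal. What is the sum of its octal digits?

3871248 in base 8 is 16611020.
Digit sum: 1+6+6+1+1+0+2+0 = 17.

17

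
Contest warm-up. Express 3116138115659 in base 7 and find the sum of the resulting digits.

3116138115659 in base 7 is 441063543644342.
Digit sum: 4+4+1+0+6+3+5+4+3+6+4+4+3+4+2 = 53.

53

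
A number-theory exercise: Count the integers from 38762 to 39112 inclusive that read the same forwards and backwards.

The integers in [38762, 39112] that read the same forwards and backwards: 38783, 38883, 38983, 39093.
4 qualify.

4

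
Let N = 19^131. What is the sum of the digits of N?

19^131 = 328640985936586175325426692433934528528254849606842104290621822251802963408325022423210406291711686429138392863087232265005305371943610519457953043307690618567098556619
Sum of its 168 digits: 712.

712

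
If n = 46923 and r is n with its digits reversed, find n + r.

79887

Reverse of 46923 is 32964.
46923 + 32964 = 79887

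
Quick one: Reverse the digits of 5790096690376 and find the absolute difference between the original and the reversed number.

Reverse of 5790096690376 is 6730966900975.
|5790096690376 − 6730966900975| = 940870210599

940870210599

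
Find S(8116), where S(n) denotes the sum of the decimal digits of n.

16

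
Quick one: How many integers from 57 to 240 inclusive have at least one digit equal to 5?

The integers in [57, 240] that have at least one digit equal to 5: 57, 58, 59, 65, 75, 85, …, 225, 235.
30 qualify.

30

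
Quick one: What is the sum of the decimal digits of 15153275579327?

1+5+1+5+3+2+7+5+5+7+9+3+2+7 = 62

62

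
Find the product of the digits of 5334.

5×3×3×4 = 180

180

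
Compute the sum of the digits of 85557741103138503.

8+5+5+5+7+7+4+1+1+0+3+1+3+8+5+0+3 = 66

66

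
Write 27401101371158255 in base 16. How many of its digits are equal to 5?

1

27401101371158255 in base 16 is 61592811AEAEEF.
The digit 5 appears 1 time.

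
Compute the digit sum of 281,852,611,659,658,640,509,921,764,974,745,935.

2+8+1+8+5+2+6+1+1+6+5+9+6+5+8+6+4+0+5+0+9+9+2+1+7+6+4+9+7+4+7+4+5+9+3+5 = 179

179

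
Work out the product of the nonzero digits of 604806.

1152

6×4×8×6 = 1152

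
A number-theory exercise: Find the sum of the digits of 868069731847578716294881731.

8+6+8+0+6+9+7+3+1+8+4+7+5+7+8+7+1+6+2+9+4+8+8+1+7+3+1 = 144

144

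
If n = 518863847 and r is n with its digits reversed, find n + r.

Reverse of 518863847 is 748368815.
518863847 + 748368815 = 1267232662

1267232662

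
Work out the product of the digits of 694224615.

103680

6×9×4×2×2×4×6×1×5 = 103680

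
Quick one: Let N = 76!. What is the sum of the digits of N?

76! = 1885494701666050254987932260861146558230394535379329335672487982961844043495537923117729972224000000000000000000
Sum of its 112 digits: 441.

441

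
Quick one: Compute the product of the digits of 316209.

3×1×6×2×0×9 = 0

0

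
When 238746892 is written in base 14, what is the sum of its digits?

238746892 in base 14 is 239CAC56.
Digit sum: 2+3+9+12+10+12+5+6 = 59.

59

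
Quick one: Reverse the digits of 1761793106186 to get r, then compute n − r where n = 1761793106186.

-5054220865485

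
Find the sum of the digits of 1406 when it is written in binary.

8

1406 in base 2 is 10101111110.
Digit sum: 1+0+1+0+1+1+1+1+1+1+0 = 8.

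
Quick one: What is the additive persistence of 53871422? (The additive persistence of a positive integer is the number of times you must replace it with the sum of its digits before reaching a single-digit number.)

53871422 → 32 → 5 (2 steps)

2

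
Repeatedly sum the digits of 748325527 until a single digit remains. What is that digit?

7

7+4+8+3+2+5+5+2+7 = 43
4+3 = 7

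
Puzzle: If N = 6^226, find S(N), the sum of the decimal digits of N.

6^226 = 72808584308490890141926620945782505148037866307552415175805644787089734445217169198322220264578432279576387521927847063841024440930662045065226066917781611622222831790646624256
Sum of its 176 digits: 765.

765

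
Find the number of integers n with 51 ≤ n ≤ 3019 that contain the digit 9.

The integers in [51, 3019] that contain the digit 9: 59, 69, 79, 89, 90, 91, …, 3009, 3019.
810 qualify.

810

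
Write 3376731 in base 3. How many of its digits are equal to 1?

3376731 in base 3 is 20100120000010.
The digit 1 appears 3 times.

3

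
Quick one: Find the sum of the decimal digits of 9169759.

9+1+6+9+7+5+9 = 46

46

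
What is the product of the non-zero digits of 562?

5×6×2 = 60

60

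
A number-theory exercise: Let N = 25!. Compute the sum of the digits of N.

25! = 15511210043330985984000000
Sum of its 26 digits: 72.

72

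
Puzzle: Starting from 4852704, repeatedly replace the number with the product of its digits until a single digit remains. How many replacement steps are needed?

1

4852704 → 0 (1 step)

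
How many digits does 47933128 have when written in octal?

9

47933128 in base 8 is 266663310, which has 9 digits.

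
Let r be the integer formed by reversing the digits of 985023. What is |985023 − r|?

664434

Reverse of 985023 is 320589.
|985023 − 320589| = 664434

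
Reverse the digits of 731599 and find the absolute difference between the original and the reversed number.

Reverse of 731599 is 995137.
|731599 − 995137| = 263538

263538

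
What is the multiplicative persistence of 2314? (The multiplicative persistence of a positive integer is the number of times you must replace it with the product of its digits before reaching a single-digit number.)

2

2314 → 24 → 8 (2 steps)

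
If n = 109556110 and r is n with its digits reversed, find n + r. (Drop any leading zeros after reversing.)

Reverse of 109556110 is 11655901.
109556110 + 11655901 = 121212011

121212011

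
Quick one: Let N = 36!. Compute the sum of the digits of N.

36! = 371993326789901217467999448150835200000000
Sum of its 42 digits: 171.

171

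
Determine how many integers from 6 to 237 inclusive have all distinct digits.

179

The integers in [6, 237] that have all distinct digits: 6, 7, 8, 9, 10, 12, …, 236, 237.
179 qualify.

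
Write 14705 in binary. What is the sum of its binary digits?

8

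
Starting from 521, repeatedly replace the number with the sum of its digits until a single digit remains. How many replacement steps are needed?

521 → 8 (1 step)

1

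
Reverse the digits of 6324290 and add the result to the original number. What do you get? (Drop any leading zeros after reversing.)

Reverse of 6324290 is 924236.
6324290 + 924236 = 7248526

7248526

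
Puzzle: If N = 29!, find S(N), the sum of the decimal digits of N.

29! = 8841761993739701954543616000000
Sum of its 31 digits: 126.

126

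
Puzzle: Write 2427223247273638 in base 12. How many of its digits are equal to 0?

2427223247273638 in base 12 is 1A8290162568B9A.
The digit 0 appears 1 time.

1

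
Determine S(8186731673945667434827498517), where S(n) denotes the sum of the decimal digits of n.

149

8+1+8+6+7+3+1+6+7+3+9+4+5+6+6+7+4+3+4+8+2+7+4+9+8+5+1+7 = 149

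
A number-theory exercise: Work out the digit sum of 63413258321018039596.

79

6+3+4+1+3+2+5+8+3+2+1+0+1+8+0+3+9+5+9+6 = 79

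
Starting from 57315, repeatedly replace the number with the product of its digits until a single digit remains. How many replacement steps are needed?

57315 → 525 → 50 → 0 (3 steps)

3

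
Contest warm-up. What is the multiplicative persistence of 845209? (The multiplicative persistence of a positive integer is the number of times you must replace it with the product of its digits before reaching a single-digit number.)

845209 → 0 (1 step)

1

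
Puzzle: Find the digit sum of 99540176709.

9+9+5+4+0+1+7+6+7+0+9 = 57

57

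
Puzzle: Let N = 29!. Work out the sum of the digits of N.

29! = 8841761993739701954543616000000
Sum of its 31 digits: 126.

126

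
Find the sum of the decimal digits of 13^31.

13^31 = 34059943367449284484947168626829637
Sum of its 35 digits: 184.

184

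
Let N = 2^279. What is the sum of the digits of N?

350

2^279 = 971334446112864535459730953411759453321203419526069760625906204869452142602604249088
Sum of its 84 digits: 350.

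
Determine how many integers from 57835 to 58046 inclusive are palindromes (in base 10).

The integers in [57835, 58046] that are palindromes (in base 10): 57875, 57975.
2 qualify.

2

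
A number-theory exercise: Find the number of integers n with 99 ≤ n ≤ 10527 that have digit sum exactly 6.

98

The integers in [99, 10527] that have digit sum exactly 6: 105, 114, 123, 132, 141, 150, …, 10410, 10500.
98 qualify.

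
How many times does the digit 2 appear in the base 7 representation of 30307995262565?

3

30307995262565 in base 7 is 6245452243051136.
The digit 2 appears 3 times.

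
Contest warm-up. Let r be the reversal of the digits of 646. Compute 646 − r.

Reverse of 646 is 646.
646 − 646 = 0

0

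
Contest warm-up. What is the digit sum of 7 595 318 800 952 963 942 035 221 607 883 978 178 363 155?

203

7+5+9+5+3+1+8+8+0+0+9+5+2+9+6+3+9+4+2+0+3+5+2+2+1+6+0+7+8+8+3+9+7+8+1+7+8+3+6+3+1+5+5 = 203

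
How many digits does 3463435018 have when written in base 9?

10

3463435018 in base 9 is 8841051601, which has 10 digits.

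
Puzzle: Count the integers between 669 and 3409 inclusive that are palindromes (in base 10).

57

The integers in [669, 3409] that are palindromes (in base 10): 676, 686, 696, 707, 717, 727, …, 3223, 3333.
57 qualify.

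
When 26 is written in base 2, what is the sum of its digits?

26 in base 2 is 11010.
Digit sum: 1+1+0+1+0 = 3.

3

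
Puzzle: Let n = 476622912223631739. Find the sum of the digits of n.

4+7+6+6+2+2+9+1+2+2+2+3+6+3+1+7+3+9 = 75

75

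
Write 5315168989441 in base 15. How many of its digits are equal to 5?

1

5315168989441 in base 15 is 933D6975B61.
The digit 5 appears 1 time.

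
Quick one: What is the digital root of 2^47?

The digital root of n equals n mod 9 (or 9 when 9 | n), so we need 2^47 mod 9.
2^47 ≡ 5 (mod 9), so the digital root is 5.

5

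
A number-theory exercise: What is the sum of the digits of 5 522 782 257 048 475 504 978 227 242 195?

5+5+2+2+7+8+2+2+5+7+0+4+8+4+7+5+5+0+4+9+7+8+2+2+7+2+4+2+1+9+5 = 140

140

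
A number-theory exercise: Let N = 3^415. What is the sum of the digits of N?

3^415 = 1012326740077382621188858573665831828974624433754571204661073234805943204205707224999879792724273689451888702641841893221278771976316855027809585261345272131315298533804101624289241775335478656164907
Sum of its 199 digits: 891.

891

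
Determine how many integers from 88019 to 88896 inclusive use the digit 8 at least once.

878

The integers in [88019, 88896] that use the digit 8 at least once: 88019, 88020, 88021, 88022, 88023, 88024, …, 88895, 88896.
878 qualify.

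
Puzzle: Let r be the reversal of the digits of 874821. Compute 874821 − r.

Reverse of 874821 is 128478.
874821 − 128478 = 746343

746343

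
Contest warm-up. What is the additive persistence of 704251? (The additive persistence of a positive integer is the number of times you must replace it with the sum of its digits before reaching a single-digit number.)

704251 → 19 → 10 → 1 (3 steps)

3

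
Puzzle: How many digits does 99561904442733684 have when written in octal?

19

99561904442733684 in base 8 is 5415560311336072164, which has 19 digits.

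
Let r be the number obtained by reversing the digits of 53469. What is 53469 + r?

149904

Reverse of 53469 is 96435.
53469 + 96435 = 149904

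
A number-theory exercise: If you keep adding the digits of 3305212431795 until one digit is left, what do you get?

9

3+3+0+5+2+1+2+4+3+1+7+9+5 = 45
4+5 = 9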